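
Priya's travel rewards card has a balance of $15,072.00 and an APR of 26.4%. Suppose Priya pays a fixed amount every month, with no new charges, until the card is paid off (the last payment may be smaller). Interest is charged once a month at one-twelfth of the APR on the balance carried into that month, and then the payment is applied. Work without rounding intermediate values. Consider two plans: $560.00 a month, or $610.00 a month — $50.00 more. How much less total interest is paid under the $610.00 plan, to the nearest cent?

$1,091.71

Monthly rate r = 26.4%/12 = 2.2% = 0.022.
At $560.00/mo: n = ⌈−ln(1 − rB₀/P)/ln(1+r)⌉ = 42 payments (last $118.02); total interest = total paid − $15,072.00 = $8,006.02.
At $610.00/mo: 37 payments (last $26.31); total interest $6,914.31.
Interest saved = $8,006.02 − $6,914.31 = $1,091.71.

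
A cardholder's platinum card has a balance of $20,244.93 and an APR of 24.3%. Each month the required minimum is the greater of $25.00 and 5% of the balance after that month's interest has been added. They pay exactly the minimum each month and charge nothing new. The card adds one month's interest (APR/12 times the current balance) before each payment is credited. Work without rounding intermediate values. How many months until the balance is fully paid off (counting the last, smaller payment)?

145 months

Monthly rate r = 24.3%/12 = 2.025% = 0.02025.
While 5% of the post-interest balance exceeds $25.00, each month B ← (B·(1+r))·(1 − 0.05), i.e. B shrinks by the factor (1+r)·0.95 = 0.96924.
This holds for months 1–120. Entering month 121 the balance is $476.37; 5% of the post-interest balance is now below $25.00, so the flat $25.00 minimum applies from here.
From month 121 a fixed $25.00 at rate r clears $476.37 in 25 more payments. Total: 120 + 25 = 145 months.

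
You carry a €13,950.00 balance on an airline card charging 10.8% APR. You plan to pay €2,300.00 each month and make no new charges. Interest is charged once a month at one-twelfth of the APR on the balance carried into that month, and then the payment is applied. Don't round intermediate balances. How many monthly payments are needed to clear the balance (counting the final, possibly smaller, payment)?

Monthly rate r = 10.8%/12 = 0.9% = 0.009.
Recurrence: B ← B·(1+r) − €2,300.00.
Month 1: interest €125.55; balance after payment €11,775.55.
Month 2: interest €105.98; balance after payment €9,581.53.
Closed form: n = −ln(1 − rB₀/P)/ln(1+r) = −ln(0.94541)/ln(1.009) ≈ 6.265, so the balance reaches zero during payment 7.

7 payments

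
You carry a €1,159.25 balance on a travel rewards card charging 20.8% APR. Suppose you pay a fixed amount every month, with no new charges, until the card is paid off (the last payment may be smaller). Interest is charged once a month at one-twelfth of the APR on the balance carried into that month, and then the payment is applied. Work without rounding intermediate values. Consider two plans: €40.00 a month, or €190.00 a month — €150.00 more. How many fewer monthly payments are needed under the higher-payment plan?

34 fewer payments

Monthly rate r = 20.8%/12 = 1.73333% = 0.0173333.
At €40.00/mo: n = ⌈−ln(1 − rB₀/P)/ln(1+r)⌉ = 41 payments (last €24.40); total interest = total paid − €1,159.25 = €465.15.
At €190.00/mo: 7 payments (last €96.24); total interest €76.99.
Payments saved = 41 − 7 = 34.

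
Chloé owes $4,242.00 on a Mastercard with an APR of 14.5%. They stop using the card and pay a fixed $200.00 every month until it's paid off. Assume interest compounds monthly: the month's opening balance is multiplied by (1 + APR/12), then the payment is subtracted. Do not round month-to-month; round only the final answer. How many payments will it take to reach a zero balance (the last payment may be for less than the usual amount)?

25 months

Monthly rate r = 14.5%/12 = 1.20833% = 0.0120833.
Recurrence: B ← B·(1+r) − $200.00.
Month 1: interest $51.26; balance after payment $4,093.26.
Month 2: interest $49.46; balance after payment $3,942.72.
Closed form: n = −ln(1 − rB₀/P)/ln(1+r) = −ln(0.74371)/ln(1.01208) ≈ 24.653, so the balance reaches zero during payment 25.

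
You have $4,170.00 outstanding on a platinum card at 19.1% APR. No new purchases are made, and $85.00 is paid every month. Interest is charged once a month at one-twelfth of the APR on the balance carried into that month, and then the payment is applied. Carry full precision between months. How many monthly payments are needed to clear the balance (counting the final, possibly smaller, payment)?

97 payments

Monthly rate r = 19.1%/12 = 1.59167% = 0.0159167.
Recurrence: B ← B·(1+r) − $85.00.
Month 1: interest $66.37; balance after payment $4,151.37.
Month 2: interest $66.08; balance after payment $4,132.45.
Closed form: n = −ln(1 − rB₀/P)/ln(1+r) = −ln(0.21915)/ln(1.01592) ≈ 96.130, so the balance reaches zero during payment 97.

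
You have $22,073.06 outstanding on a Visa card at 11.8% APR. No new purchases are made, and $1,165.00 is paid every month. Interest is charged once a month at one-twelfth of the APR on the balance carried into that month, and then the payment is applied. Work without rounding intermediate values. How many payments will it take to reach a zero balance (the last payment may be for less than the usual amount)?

Monthly rate r = 11.8%/12 = 0.983333% = 0.00983333.
Recurrence: B ← B·(1+r) − $1,165.00.
Month 1: interest $217.05; balance after payment $21,125.11.
Month 2: interest $207.73; balance after payment $20,167.84.
Closed form: n = −ln(1 − rB₀/P)/ln(1+r) = −ln(0.81369)/ln(1.00983) ≈ 21.070, so the balance reaches zero during payment 22.

22 payments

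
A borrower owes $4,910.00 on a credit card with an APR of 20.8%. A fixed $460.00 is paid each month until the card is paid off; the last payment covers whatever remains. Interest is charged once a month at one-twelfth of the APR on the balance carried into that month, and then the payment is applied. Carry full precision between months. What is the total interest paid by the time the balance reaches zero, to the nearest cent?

$566.63

Monthly rate r = 20.8%/12 = 1.73333% = 0.0173333.
Payoff takes n = ⌈−ln(1 − rB₀/P)/ln(1+r)⌉ = ⌈11.905⌉ = 12 payments; the last is $416.63.
Total paid = 11·$460.00 + $416.63 = $5,476.63.
Total interest = total paid − principal = $5,476.63 − $4,910.00 = $566.63.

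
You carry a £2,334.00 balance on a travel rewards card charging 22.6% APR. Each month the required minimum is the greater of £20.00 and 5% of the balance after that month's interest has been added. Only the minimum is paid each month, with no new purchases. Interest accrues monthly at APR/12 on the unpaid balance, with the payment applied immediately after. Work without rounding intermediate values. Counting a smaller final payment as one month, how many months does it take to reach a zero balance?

Monthly rate r = 22.6%/12 = 1.88333% = 0.0188333.
While 5% of the post-interest balance exceeds £20.00, each month B ← (B·(1+r))·(1 − 0.05), i.e. B shrinks by the factor (1+r)·0.95 = 0.96789.
This holds for months 1–55. Entering month 56 the balance is £387.77; 5% of the post-interest balance is now below £20.00, so the flat £20.00 minimum applies from here.
From month 56 a fixed £20.00 at rate r clears £387.77 in 25 more payments. Total: 55 + 25 = 80 months.

80 months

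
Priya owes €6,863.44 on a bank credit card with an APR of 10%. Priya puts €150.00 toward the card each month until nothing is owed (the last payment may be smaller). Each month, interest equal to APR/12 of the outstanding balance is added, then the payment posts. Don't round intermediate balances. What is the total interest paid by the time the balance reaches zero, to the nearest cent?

€1,815.09

Monthly rate r = 10%/12 = 0.833333% = 0.00833333.
Payoff takes n = ⌈−ln(1 − rB₀/P)/ln(1+r)⌉ = ⌈57.856⌉ = 58 payments; the last is €128.53.
Total paid = 57·€150.00 + €128.53 = €8,678.53.
Total interest = total paid − principal = €8,678.53 − €6,863.44 = €1,815.09.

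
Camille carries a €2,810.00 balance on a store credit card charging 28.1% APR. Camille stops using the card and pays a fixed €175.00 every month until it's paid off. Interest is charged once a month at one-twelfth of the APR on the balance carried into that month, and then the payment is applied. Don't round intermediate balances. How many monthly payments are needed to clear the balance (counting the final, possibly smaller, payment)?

21 months

Monthly rate r = 28.1%/12 = 2.34167% = 0.0234167.
Recurrence: B ← B·(1+r) − €175.00.
Month 1: interest €65.80; balance after payment €2,700.80.
Month 2: interest €63.24; balance after payment €2,589.04.
Closed form: n = −ln(1 − rB₀/P)/ln(1+r) = −ln(0.624)/ln(1.02342) ≈ 20.375, so the balance reaches zero during payment 21.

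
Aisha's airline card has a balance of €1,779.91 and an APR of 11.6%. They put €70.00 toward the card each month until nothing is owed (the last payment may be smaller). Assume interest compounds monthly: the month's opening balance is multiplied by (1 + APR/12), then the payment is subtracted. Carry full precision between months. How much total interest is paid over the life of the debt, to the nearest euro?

€273

Monthly rate r = 11.6%/12 = 0.966667% = 0.00966667.
Payoff takes n = ⌈−ln(1 − rB₀/P)/ln(1+r)⌉ = ⌈29.323⌉ = 30 payments; the last is €22.68.
Total paid = 29·€70.00 + €22.68 = €2,052.68.
Total interest = total paid − principal = €2,052.68 − €1,779.91 = €272.77.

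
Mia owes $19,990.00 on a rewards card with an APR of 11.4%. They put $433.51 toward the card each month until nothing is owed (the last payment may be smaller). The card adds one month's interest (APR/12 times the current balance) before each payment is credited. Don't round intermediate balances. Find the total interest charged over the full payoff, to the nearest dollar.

Monthly rate r = 11.4%/12 = 0.95% = 0.0095.
Payoff takes n = ⌈−ln(1 − rB₀/P)/ln(1+r)⌉ = ⌈60.958⌉ = 61 payments; the last is $415.35.
Total paid = 60·$433.51 + $415.35 = $26,425.95.
Total interest = total paid − principal = $26,425.95 − $19,990.00 = $6,435.95.

$6,436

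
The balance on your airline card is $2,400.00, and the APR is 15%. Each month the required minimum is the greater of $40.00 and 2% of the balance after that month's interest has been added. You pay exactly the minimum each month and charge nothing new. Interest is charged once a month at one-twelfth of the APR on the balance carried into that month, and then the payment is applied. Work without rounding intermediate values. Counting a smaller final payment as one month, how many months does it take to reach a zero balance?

Monthly rate r = 15%/12 = 1.25% = 0.0125.
While 2% of the post-interest balance exceeds $40.00, each month B ← (B·(1+r))·(1 − 0.02), i.e. B shrinks by the factor (1+r)·0.98 = 0.99225.
This holds for months 1–26. Entering month 27 the balance is $1,960.47; 2% of the post-interest balance is now below $40.00, so the flat $40.00 minimum applies from here.
From month 27 a fixed $40.00 at rate r clears $1,960.47 in 77 more payments. Total: 26 + 77 = 103 months.

103 months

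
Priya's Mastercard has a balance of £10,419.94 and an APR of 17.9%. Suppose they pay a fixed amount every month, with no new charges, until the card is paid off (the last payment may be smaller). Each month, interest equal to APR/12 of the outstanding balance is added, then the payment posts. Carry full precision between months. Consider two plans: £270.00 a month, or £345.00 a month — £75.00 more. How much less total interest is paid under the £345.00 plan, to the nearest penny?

£1,679.42

Monthly rate r = 17.9%/12 = 1.49167% = 0.0149167.
At £270.00/mo: n = ⌈−ln(1 − rB₀/P)/ln(1+r)⌉ = 58 payments (last £242.20); total interest = total paid − £10,419.94 = £5,212.26.
At £345.00/mo: 41 payments (last £152.78); total interest £3,532.84.
Interest saved = £5,212.26 − £3,532.84 = £1,679.42.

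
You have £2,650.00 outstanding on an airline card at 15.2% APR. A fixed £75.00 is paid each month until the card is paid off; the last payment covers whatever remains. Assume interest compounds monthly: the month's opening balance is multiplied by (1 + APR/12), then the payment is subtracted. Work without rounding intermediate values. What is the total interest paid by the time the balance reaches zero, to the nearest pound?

Monthly rate r = 15.2%/12 = 1.26667% = 0.0126667.
Payoff takes n = ⌈−ln(1 − rB₀/P)/ln(1+r)⌉ = ⌈47.144⌉ = 48 payments; the last is £10.83.
Total paid = 47·£75.00 + £10.83 = £3,535.83.
Total interest = total paid − principal = £3,535.83 − £2,650.00 = £885.83.

£886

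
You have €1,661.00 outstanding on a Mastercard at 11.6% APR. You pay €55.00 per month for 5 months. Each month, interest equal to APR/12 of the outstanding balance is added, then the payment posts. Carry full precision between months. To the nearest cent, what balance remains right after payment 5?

Monthly rate r = 11.6%/12 = 0.966667% = 0.00966667.
Each month: B ← B·(1+r) − €55.00.
Month 1: interest €16.06; balance after payment €1,622.06.
Month 2: interest €15.68; balance after payment €1,582.74.
Month 3: interest €15.30; balance after payment €1,543.04.
Month 4: interest €14.92; balance after payment €1,502.95.
Month 5: interest €14.53; balance after payment €1,462.48.

€1,462.48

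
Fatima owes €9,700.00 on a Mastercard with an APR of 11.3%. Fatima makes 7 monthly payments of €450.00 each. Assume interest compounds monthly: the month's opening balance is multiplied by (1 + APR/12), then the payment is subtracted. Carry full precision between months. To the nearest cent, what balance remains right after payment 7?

€7,117.34

Monthly rate r = 11.3%/12 = 0.941667% = 0.00941667.
Each month: B ← B·(1+r) − €450.00.
Month 1: interest €91.34; balance after payment €9,341.34.
Month 2: interest €87.96; balance after payment €8,979.31.
Month 3: interest €84.56; balance after payment €8,613.86.
Month 4: interest €81.11; balance after payment €8,244.97.
Month 5: interest €77.64; balance after payment €7,872.62.
Month 6: interest €74.13; balance after payment €7,496.75.
Month 7: interest €70.59; balance after payment €7,117.34.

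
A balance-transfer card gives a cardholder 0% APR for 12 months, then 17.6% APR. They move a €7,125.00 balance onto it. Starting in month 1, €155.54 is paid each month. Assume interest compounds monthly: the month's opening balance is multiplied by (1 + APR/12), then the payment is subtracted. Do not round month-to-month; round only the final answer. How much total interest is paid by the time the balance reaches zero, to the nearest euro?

Promo months 1–12 at r₀ = 0%/12 = 0; months 13+ at r₁ = 17.6%/12 = 0.0146667.
After month 12 (no interest yet): B = €7,125.00 − 12·€155.54 = €5,258.52.
Then at r₁ with €155.54/mo: n₂ = −ln(1 − r₁·B/P)/ln(1+r₁) ≈ 47.04 → 48 more payments.
Total paid = 59·€155.54 + €6.03 = €9,182.89; interest = €9,182.89 − €7,125.00 = €2,057.89.

€2,058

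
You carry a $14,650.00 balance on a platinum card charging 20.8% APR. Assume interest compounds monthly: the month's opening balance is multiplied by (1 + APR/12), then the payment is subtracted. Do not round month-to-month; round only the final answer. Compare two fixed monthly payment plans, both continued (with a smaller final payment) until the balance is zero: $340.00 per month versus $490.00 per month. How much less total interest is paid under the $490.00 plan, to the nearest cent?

Monthly rate r = 20.8%/12 = 1.73333% = 0.0173333.
At $340.00/mo: n = ⌈−ln(1 − rB₀/P)/ln(1+r)⌉ = 80 payments (last $321.11); total interest = total paid − $14,650.00 = $12,531.11.
At $490.00/mo: 43 payments (last $244.23); total interest $6,174.23.
Interest saved = $12,531.11 − $6,174.23 = $6,356.88.

$6,356.88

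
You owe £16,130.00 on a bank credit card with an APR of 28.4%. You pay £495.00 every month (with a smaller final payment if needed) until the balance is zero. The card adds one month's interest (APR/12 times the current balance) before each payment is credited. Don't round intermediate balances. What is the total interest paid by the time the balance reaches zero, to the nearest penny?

£15,082.20

Monthly rate r = 28.4%/12 = 2.36667% = 0.0236667.
Payoff takes n = ⌈−ln(1 − rB₀/P)/ln(1+r)⌉ = ⌈63.054⌉ = 64 payments; the last is £27.20.
Total paid = 63·£495.00 + £27.20 = £31,212.20.
Total interest = total paid − principal = £31,212.20 − £16,130.00 = £15,082.20.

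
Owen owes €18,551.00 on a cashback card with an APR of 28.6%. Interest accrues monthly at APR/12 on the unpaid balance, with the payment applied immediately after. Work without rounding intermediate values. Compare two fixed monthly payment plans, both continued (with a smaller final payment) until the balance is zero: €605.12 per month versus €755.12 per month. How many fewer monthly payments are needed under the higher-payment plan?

18 fewer payments

Monthly rate r = 28.6%/12 = 2.38333% = 0.0238333.
At €605.12/mo: n = ⌈−ln(1 − rB₀/P)/ln(1+r)⌉ = 56 payments (last €420.15); total interest = total paid − €18,551.00 = €15,150.75.
At €755.12/mo: 38 payments (last €297.82); total interest €9,686.26.
Payments saved = 56 − 38 = 18.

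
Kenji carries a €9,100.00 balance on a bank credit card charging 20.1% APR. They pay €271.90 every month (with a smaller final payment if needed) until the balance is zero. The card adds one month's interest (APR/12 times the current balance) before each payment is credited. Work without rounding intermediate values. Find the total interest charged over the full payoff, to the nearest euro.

Monthly rate r = 20.1%/12 = 1.675% = 0.01675.
Payoff takes n = ⌈−ln(1 − rB₀/P)/ln(1+r)⌉ = ⌈49.504⌉ = 50 payments; the last is €137.65.
Total paid = 49·€271.90 + €137.65 = €13,460.75.
Total interest = total paid − principal = €13,460.75 − €9,100.00 = €4,360.75.

€4,361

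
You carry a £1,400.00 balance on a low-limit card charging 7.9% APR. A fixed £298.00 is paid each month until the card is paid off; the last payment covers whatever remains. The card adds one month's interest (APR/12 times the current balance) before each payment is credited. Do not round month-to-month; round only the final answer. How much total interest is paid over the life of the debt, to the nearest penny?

£26.95

Monthly rate r = 7.9%/12 = 0.658333% = 0.00658333.
Payoff takes n = ⌈−ln(1 − rB₀/P)/ln(1+r)⌉ = ⌈4.788⌉ = 5 payments; the last is £234.95.
Total paid = 4·£298.00 + £234.95 = £1,426.95.
Total interest = total paid − principal = £1,426.95 − £1,400.00 = £26.95.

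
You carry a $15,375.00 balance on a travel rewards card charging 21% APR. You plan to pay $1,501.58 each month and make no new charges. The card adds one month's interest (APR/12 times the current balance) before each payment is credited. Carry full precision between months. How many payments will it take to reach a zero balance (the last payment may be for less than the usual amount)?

12 months

Monthly rate r = 21%/12 = 1.75% = 0.0175.
Recurrence: B ← B·(1+r) − $1,501.58.
Month 1: interest $269.06; balance after payment $14,142.48.
Month 2: interest $247.49; balance after payment $12,888.40.
Closed form: n = −ln(1 − rB₀/P)/ln(1+r) = −ln(0.82081)/ln(1.0175) ≈ 11.382, so the balance reaches zero during payment 12.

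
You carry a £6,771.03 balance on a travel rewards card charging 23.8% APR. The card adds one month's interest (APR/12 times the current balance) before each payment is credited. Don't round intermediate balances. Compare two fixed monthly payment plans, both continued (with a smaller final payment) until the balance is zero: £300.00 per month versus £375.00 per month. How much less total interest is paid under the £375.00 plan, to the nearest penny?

Monthly rate r = 23.8%/12 = 1.98333% = 0.0198333.
At £300.00/mo: n = ⌈−ln(1 − rB₀/P)/ln(1+r)⌉ = 31 payments (last £67.41); total interest = total paid − £6,771.03 = £2,296.38.
At £375.00/mo: 23 payments (last £216.27); total interest £1,695.24.
Interest saved = £2,296.38 − £1,695.24 = £601.14.

£601.14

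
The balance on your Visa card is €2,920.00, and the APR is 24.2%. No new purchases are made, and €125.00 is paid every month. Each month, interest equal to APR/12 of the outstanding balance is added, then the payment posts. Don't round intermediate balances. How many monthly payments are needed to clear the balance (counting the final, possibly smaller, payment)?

32 months

Monthly rate r = 24.2%/12 = 2.01667% = 0.0201667.
Recurrence: B ← B·(1+r) − €125.00.
Month 1: interest €58.89; balance after payment €2,853.89.
Month 2: interest €57.55; balance after payment €2,786.44.
Closed form: n = −ln(1 − rB₀/P)/ln(1+r) = −ln(0.52891)/ln(1.02017) ≈ 31.901, so the balance reaches zero during payment 32.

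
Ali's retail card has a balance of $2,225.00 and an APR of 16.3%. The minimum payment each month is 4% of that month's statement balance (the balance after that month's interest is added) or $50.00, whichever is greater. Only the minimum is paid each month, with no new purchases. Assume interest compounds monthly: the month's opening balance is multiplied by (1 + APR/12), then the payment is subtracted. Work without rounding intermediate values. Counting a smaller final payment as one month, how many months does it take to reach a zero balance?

Monthly rate r = 16.3%/12 = 1.35833% = 0.0135833.
While 4% of the post-interest balance exceeds $50.00, each month B ← (B·(1+r))·(1 − 0.04), i.e. B shrinks by the factor (1+r)·0.96 = 0.97304.
This holds for months 1–22. Entering month 23 the balance is $1,219.57; 4% of the post-interest balance is now below $50.00, so the flat $50.00 minimum applies from here.
From month 23 a fixed $50.00 at rate r clears $1,219.57 in 30 more payments. Total: 22 + 30 = 52 months.

52 months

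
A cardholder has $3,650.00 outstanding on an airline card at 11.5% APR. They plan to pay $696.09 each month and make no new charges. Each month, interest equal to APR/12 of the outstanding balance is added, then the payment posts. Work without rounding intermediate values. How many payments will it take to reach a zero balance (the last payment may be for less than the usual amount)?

Monthly rate r = 11.5%/12 = 0.958333% = 0.00958333.
Recurrence: B ← B·(1+r) − $696.09.
Month 1: interest $34.98; balance after payment $2,988.89.
Month 2: interest $28.64; balance after payment $2,321.44.
Month 3: interest $22.25; balance after payment $1,647.60.
Month 4: interest $15.79; balance after payment $967.30.
Month 5: interest $9.27; balance after payment $280.48.
Month 6: interest $2.69; balance after payment $0.00.

6 months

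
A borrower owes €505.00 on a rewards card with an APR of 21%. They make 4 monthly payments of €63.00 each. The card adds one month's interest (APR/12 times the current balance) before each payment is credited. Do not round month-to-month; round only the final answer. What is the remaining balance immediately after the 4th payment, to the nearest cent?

Monthly rate r = 21%/12 = 1.75% = 0.0175.
Each month: B ← B·(1+r) − €63.00.
Month 1: interest €8.84; balance after payment €450.84.
Month 2: interest €7.89; balance after payment €395.73.
Month 3: interest €6.93; balance after payment €339.65.
Month 4: interest €5.94; balance after payment €282.60.

€282.60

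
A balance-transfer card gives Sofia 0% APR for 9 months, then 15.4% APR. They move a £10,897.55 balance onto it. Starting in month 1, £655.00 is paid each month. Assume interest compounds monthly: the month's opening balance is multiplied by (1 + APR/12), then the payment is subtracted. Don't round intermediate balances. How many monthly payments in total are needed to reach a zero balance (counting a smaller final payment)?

Promo months 1–9 at r₀ = 0%/12 = 0; months 10+ at r₁ = 15.4%/12 = 0.0128333.
After month 9 (no interest yet): B = £10,897.55 − 9·£655.00 = £5,002.55.
Then at r₁ with £655.00/mo: n₂ = −ln(1 − r₁·B/P)/ln(1+r₁) ≈ 8.09 → 9 more payments.

18 months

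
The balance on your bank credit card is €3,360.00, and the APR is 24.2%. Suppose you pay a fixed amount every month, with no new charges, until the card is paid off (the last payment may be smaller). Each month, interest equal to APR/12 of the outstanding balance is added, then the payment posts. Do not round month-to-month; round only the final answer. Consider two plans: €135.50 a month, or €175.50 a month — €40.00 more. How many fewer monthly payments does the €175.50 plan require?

Monthly rate r = 24.2%/12 = 2.01667% = 0.0201667.
At €135.50/mo: n = ⌈−ln(1 − rB₀/P)/ln(1+r)⌉ = 35 payments (last €98.34); total interest = total paid − €3,360.00 = €1,345.34.
At €175.50/mo: 25 payments (last €77.20); total interest €929.20.
Payments saved = 35 − 25 = 10.

10 fewer payments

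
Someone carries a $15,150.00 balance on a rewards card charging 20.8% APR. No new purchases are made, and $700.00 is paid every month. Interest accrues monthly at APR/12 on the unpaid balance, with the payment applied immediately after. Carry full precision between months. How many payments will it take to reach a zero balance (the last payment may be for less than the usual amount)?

Monthly rate r = 20.8%/12 = 1.73333% = 0.0173333.
Recurrence: B ← B·(1+r) − $700.00.
Month 1: interest $262.60; balance after payment $14,712.60.
Month 2: interest $255.02; balance after payment $14,267.62.
Closed form: n = −ln(1 − rB₀/P)/ln(1+r) = −ln(0.62486)/ln(1.01733) ≈ 27.363, so the balance reaches zero during payment 28.

28 payments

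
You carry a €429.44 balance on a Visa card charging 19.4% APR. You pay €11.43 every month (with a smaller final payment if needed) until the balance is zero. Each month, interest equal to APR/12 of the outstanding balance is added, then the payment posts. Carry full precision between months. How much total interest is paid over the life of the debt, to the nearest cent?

Monthly rate r = 19.4%/12 = 1.61667% = 0.0161667.
Payoff takes n = ⌈−ln(1 − rB₀/P)/ln(1+r)⌉ = ⌈58.299⌉ = 59 payments; the last is €3.44.
Total paid = 58·€11.43 + €3.44 = €666.38.
Total interest = total paid − principal = €666.38 − €429.44 = €236.94.

€236.94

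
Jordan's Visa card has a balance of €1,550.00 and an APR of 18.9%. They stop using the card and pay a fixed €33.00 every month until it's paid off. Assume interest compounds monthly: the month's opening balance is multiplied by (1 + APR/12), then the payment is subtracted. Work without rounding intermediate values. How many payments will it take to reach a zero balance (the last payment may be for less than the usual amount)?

Monthly rate r = 18.9%/12 = 1.575% = 0.01575.
Recurrence: B ← B·(1+r) − €33.00.
Month 1: interest €24.41; balance after payment €1,541.41.
Month 2: interest €24.28; balance after payment €1,532.69.
Closed form: n = −ln(1 − rB₀/P)/ln(1+r) = −ln(0.26023)/ln(1.01575) ≈ 86.144, so the balance reaches zero during payment 87.

87 months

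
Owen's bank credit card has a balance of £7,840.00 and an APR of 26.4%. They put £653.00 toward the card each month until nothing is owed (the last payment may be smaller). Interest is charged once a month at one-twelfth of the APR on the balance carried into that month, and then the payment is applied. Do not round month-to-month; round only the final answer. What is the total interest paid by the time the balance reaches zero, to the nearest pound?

£1,364

Monthly rate r = 26.4%/12 = 2.2% = 0.022.
Payoff takes n = ⌈−ln(1 − rB₀/P)/ln(1+r)⌉ = ⌈14.094⌉ = 15 payments; the last is £62.04.
Total paid = 14·£653.00 + £62.04 = £9,204.04.
Total interest = total paid − principal = £9,204.04 − £7,840.00 = £1,364.04.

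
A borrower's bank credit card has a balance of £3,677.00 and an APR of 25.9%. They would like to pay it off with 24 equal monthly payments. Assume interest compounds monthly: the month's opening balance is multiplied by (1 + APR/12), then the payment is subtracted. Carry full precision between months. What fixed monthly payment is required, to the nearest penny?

Monthly rate r = 25.9%/12 = 2.15833% = 0.0215833.
Level-payment amortization: P = B₀·r / (1 − (1+r)^(−n)) = 3677.00·0.0215833 / (1 − 1.02158^(−24)).
Denominator 1 − (1+r)^(−24) = 0.400997239.
P = 79.3619 / 0.400997239 ≈ 197.91.

£197.91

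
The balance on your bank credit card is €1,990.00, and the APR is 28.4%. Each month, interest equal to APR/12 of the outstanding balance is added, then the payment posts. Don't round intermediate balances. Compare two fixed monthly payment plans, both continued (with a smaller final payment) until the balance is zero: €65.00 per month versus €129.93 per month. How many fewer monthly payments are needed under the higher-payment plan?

36 fewer payments

Monthly rate r = 28.4%/12 = 2.36667% = 0.0236667.
At €65.00/mo: n = ⌈−ln(1 − rB₀/P)/ln(1+r)⌉ = 56 payments (last €8.14); total interest = total paid − €1,990.00 = €1,593.14.
At €129.93/mo: 20 payments (last €32.15); total interest €510.82.
Payments saved = 56 − 20 = 36.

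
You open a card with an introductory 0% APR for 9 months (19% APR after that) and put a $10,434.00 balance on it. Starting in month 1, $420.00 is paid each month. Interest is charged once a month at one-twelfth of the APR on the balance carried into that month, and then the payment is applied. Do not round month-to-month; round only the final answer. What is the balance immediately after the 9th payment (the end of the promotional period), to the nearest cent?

Promo months 1–9 at r₀ = 0%/12 = 0; months 10+ at r₁ = 19%/12 = 0.0158333.
After month 9 (no interest yet): B = $10,434.00 − 9·$420.00 = $6,654.00.

$6,654.00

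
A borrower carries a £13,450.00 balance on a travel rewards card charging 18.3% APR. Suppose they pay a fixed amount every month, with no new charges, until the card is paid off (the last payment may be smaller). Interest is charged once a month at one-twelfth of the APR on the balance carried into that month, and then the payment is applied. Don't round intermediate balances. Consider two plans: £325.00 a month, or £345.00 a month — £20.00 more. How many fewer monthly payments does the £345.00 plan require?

6 fewer payments

Monthly rate r = 18.3%/12 = 1.525% = 0.01525.
At £325.00/mo: n = ⌈−ln(1 − rB₀/P)/ln(1+r)⌉ = 66 payments (last £290.21); total interest = total paid − £13,450.00 = £7,965.21.
At £345.00/mo: 60 payments (last £222.79); total interest £7,127.79.
Payments saved = 66 − 60 = 6.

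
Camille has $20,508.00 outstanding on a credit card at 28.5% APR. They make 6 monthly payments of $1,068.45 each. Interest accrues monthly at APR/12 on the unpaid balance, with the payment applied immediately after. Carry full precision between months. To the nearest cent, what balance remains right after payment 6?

$16,805.89

Monthly rate r = 28.5%/12 = 2.375% = 0.02375.
Each month: B ← B·(1+r) − $1,068.45.
Month 1: interest $487.06; balance after payment $19,926.61.
Month 2: interest $473.26; balance after payment $19,331.42.
Month 3: interest $459.12; balance after payment $18,722.09.
Month 4: interest $444.65; balance after payment $18,098.29.
Month 5: interest $429.83; balance after payment $17,459.68.
Month 6: interest $414.67; balance after payment $16,805.89.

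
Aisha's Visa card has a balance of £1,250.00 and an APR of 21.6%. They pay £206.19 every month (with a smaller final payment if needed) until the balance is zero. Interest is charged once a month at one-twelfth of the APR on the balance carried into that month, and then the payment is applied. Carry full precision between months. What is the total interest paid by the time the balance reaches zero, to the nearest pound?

£86

Monthly rate r = 21.6%/12 = 1.8% = 0.018.
Payoff takes n = ⌈−ln(1 − rB₀/P)/ln(1+r)⌉ = ⌈6.477⌉ = 7 payments; the last is £98.80.
Total paid = 6·£206.19 + £98.80 = £1,335.94.
Total interest = total paid − principal = £1,335.94 − £1,250.00 = £85.94.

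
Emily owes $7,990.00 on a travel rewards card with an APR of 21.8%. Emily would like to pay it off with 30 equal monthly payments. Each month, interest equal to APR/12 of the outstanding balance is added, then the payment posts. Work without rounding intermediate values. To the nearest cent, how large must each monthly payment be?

$347.82

Monthly rate r = 21.8%/12 = 1.81667% = 0.0181667.
Level-payment amortization: P = B₀·r / (1 − (1+r)^(−n)) = 7990.00·0.0181667 / (1 − 1.01817^(−30)).
Denominator 1 − (1+r)^(−30) = 0.417315108.
P = 145.152 / 0.417315108 ≈ 347.82.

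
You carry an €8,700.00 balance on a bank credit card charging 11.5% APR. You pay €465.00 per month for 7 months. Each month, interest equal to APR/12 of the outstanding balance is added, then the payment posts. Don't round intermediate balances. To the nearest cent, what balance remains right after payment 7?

€5,950.58

Monthly rate r = 11.5%/12 = 0.958333% = 0.00958333.
Each month: B ← B·(1+r) − €465.00.
Month 1: interest €83.38; balance after payment €8,318.38.
Month 2: interest €79.72; balance after payment €7,933.09.
Month 3: interest €76.03; balance after payment €7,544.12.
Month 4: interest €72.30; balance after payment €7,151.42.
Month 5: interest €68.53; balance after payment €6,754.95.
Month 6: interest €64.73; balance after payment €6,354.69.
Month 7: interest €60.90; balance after payment €5,950.58.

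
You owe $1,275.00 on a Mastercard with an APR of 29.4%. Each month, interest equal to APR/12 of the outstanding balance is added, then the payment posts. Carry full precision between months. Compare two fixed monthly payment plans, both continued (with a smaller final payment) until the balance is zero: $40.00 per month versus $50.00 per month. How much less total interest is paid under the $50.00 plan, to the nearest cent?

Monthly rate r = 29.4%/12 = 2.45% = 0.0245.
At $40.00/mo: n = ⌈−ln(1 − rB₀/P)/ln(1+r)⌉ = 63 payments (last $29.36); total interest = total paid − $1,275.00 = $1,234.36.
At $50.00/mo: 41 payments (last $24.89); total interest $749.89.
Interest saved = $1,234.36 − $749.89 = $484.47.

$484.47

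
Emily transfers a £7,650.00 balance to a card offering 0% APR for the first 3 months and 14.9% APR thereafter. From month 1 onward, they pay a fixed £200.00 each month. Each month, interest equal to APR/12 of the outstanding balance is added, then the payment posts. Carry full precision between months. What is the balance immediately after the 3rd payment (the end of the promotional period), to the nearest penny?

Promo months 1–3 at r₀ = 0%/12 = 0; months 4+ at r₁ = 14.9%/12 = 0.0124167.
After month 3 (no interest yet): B = £7,650.00 − 3·£200.00 = £7,050.00.

£7,050.00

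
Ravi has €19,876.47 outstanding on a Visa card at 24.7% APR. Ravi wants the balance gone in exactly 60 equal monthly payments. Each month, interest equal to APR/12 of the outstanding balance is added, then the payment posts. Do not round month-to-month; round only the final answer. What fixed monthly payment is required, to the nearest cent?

Monthly rate r = 24.7%/12 = 2.05833% = 0.0205833.
Level-payment amortization: P = B₀·r / (1 − (1+r)^(−n)) = 19876.47·0.0205833 / (1 − 1.02058^(−60)).
Denominator 1 − (1+r)^(−60) = 0.705495665.
P = 409.124 / 0.705495665 ≈ 579.91.

€579.91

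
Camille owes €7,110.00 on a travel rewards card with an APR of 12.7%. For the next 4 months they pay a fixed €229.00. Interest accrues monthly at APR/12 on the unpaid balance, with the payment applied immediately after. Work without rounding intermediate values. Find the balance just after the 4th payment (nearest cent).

€6,485.16

Monthly rate r = 12.7%/12 = 1.05833% = 0.0105833.
Each month: B ← B·(1+r) − €229.00.
Month 1: interest €75.25; balance after payment €6,956.25.
Month 2: interest €73.62; balance after payment €6,800.87.
Month 3: interest €71.98; balance after payment €6,643.84.
Month 4: interest €70.31; balance after payment €6,485.16.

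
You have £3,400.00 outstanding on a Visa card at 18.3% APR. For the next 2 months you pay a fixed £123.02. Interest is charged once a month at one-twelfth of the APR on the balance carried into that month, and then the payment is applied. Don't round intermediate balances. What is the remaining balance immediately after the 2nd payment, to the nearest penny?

Monthly rate r = 18.3%/12 = 1.525% = 0.01525.
Each month: B ← B·(1+r) − £123.02.
Month 1: interest £51.85; balance after payment £3,328.83.
Month 2: interest £50.76; balance after payment £3,256.57.

£3,256.57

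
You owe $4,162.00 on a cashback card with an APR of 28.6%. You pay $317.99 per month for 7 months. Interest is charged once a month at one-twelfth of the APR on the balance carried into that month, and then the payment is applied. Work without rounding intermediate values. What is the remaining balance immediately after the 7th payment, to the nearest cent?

$2,516.47

Monthly rate r = 28.6%/12 = 2.38333% = 0.0238333.
Each month: B ← B·(1+r) − $317.99.
Month 1: interest $99.19; balance after payment $3,943.20.
Month 2: interest $93.98; balance after payment $3,719.19.
Month 3: interest $88.64; balance after payment $3,489.84.
Month 4: interest $83.17; balance after payment $3,255.03.
Month 5: interest $77.58; balance after payment $3,014.62.
Month 6: interest $71.85; balance after payment $2,768.48.
Month 7: interest $65.98; balance after payment $2,516.47.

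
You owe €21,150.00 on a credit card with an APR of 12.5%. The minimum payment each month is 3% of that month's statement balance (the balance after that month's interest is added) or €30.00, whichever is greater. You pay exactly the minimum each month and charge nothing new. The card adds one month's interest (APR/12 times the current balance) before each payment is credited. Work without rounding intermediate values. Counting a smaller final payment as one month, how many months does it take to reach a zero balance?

193 months

Monthly rate r = 12.5%/12 = 1.04167% = 0.0104167.
While 3% of the post-interest balance exceeds €30.00, each month B ← (B·(1+r))·(1 − 0.03), i.e. B shrinks by the factor (1+r)·0.97 = 0.9801.
This holds for months 1–153. Entering month 154 the balance is €977.15; 3% of the post-interest balance is now below €30.00, so the flat €30.00 minimum applies from here.
From month 154 a fixed €30.00 at rate r clears €977.15 in 40 more payments. Total: 153 + 40 = 193 months.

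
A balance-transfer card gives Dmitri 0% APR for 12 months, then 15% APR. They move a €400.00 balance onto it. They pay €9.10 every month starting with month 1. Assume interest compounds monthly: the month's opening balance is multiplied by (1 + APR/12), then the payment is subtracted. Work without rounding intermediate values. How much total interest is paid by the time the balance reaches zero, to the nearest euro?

Promo months 1–12 at r₀ = 0%/12 = 0; months 13+ at r₁ = 15%/12 = 0.0125.
After month 12 (no interest yet): B = €400.00 − 12·€9.10 = €290.80.
Then at r₁ with €9.10/mo: n₂ = −ln(1 − r₁·B/P)/ln(1+r₁) ≈ 41.05 → 42 more payments.
Total paid = 53·€9.10 + €0.43 = €482.73; interest = €482.73 − €400.00 = €82.73.

€83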